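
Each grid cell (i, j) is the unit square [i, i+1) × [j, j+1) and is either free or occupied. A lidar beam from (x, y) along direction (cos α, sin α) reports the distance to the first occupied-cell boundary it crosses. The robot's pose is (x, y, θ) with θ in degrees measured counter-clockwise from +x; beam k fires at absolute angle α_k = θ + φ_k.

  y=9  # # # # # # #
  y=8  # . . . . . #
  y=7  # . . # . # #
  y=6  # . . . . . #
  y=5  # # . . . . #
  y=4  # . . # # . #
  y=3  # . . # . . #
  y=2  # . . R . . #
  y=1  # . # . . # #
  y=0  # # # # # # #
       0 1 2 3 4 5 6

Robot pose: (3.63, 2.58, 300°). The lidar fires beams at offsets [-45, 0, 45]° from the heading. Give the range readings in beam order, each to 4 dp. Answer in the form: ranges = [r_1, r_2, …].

ranges = [1.6357, 1.8244, 2.2409]

beam 1: φ=-45°, α=255°
  dir = (cos 255°, sin 255°) = (-0.2588, -0.9659); from cell (3,2)
  next x-line at t=2.4341, next y-line at t=0.6005; Δt_x=3.8637, Δt_y=1.0353
    y: enter (3,1) at t=0.6005
    y: enter (3,0) at t=1.6357 ← occupied
  → r_1 = 1.6357
beam 2: φ=0°, α=300°
  dir = (cos 300°, sin 300°) = (0.5000, -0.8660); from cell (3,2)
  next x-line at t=0.7400, next y-line at t=0.6697; Δt_x=2.0000, Δt_y=1.1547
    y: enter (3,1) at t=0.6697
    x: enter (4,1) at t=0.7400
    y: enter (4,0) at t=1.8244 ← occupied
  → r_2 = 1.8244
beam 3: φ=45°, α=345°
  dir = (cos 345°, sin 345°) = (0.9659, -0.2588); from cell (3,2)
  next x-line at t=0.3831, next y-line at t=2.2409; Δt_x=1.0353, Δt_y=3.8637
    x: enter (4,2) at t=0.3831
    x: enter (5,2) at t=1.4183
    y: enter (5,1) at t=2.2409 ← occupied
  → r_3 = 2.2409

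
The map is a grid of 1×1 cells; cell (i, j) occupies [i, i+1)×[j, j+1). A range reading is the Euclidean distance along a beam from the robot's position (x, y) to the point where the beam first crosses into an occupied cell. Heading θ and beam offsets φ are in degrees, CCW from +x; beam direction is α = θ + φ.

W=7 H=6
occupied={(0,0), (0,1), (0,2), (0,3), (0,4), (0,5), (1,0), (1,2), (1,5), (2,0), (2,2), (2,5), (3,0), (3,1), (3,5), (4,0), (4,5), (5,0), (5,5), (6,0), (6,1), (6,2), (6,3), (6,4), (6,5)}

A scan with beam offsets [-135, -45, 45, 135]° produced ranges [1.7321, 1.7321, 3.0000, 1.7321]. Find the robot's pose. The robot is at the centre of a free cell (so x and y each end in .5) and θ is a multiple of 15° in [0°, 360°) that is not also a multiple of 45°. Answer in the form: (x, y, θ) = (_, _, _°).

(x, y, θ) = (4.5, 3.5, 105°)

Candidates: 17 free-cell centres × 16 headings = 272 poses. Raycast each; keep the one whose scan matches to 4 dp.
  (5.5, 3.5, 150°): beam 1 = 0.5176 ≠ 1.7321 ✗
  (3.5, 3.5, 15°): beam 1 = 1.0000 ≠ 1.7321 ✗
  (1.5, 3.5, 330°): beam 1 = 0.5176 ≠ 1.7321 ✗
  …
  (4.5, 3.5, 105°): r_1=1.7321, r_2=1.7321, r_3=3.0000, r_4=1.7321 — all match ✓
Only this pose fits every beam.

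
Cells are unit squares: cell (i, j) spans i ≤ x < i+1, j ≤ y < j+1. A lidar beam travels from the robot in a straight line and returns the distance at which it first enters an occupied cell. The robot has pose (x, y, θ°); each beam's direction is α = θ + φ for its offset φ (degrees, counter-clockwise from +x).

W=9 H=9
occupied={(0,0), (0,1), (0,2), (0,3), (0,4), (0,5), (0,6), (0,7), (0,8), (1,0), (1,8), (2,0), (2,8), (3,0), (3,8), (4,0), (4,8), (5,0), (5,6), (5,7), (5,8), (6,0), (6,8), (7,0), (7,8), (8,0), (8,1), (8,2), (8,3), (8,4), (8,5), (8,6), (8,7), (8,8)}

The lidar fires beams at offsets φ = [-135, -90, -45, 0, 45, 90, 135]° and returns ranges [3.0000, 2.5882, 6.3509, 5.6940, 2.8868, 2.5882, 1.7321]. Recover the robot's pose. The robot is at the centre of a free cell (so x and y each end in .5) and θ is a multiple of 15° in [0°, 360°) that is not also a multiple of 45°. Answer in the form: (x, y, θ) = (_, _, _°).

Candidates: 47 free-cell centres × 16 headings = 752 poses. Raycast each; keep the one whose scan matches to 4 dp.
  (4.5, 7.5, 195°): beam 1 = 0.5774 ≠ 3.0000 ✗
  (5.5, 2.5, 330°): beam 1 = 4.6587 ≠ 3.0000 ✗
  (6.5, 5.5, 150°): beam 1 = 1.5529 ≠ 3.0000 ✗
  (5.5, 4.5, 105°): beam 1 = 2.8868 ≠ 3.0000 ✗
  …
  (6.5, 3.5, 195°): r_1=3.0000, r_2=2.5882, r_3=6.3509, r_4=5.6940, r_5=2.8868, r_6=2.5882, r_7=1.7321 — all match ✓
No second candidate reproduces the full scan.

(x, y, θ) = (6.5, 3.5, 195°)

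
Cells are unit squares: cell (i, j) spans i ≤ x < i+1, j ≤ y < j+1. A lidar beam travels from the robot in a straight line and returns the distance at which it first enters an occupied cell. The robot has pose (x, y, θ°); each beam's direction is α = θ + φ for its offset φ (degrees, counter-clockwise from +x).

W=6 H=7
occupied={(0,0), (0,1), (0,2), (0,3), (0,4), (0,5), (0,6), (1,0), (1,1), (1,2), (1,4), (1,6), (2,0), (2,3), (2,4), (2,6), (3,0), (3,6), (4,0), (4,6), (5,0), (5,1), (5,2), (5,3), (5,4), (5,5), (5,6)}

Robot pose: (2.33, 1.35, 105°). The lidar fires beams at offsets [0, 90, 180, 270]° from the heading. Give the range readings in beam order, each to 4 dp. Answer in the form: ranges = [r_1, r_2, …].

beam 1: φ=0°, α=105°
  cosα=-0.2588 sinα=0.9659 | (2,1) | tMaxX 1.2750 tMaxY 0.6729 | tΔX 3.8637 tΔY 1.0353
    t=0.6729 [y] (2,2)
    t=1.2750 [x] (1,2) — stop
  → r_1 = 1.2750
beam 2: φ=90°, α=195°
  cosα=-0.9659 sinα=-0.2588 | (2,1) | tMaxX 0.3416 tMaxY 1.3523 | tΔX 1.0353 tΔY 3.8637
    t=0.3416 [x] (1,1) — stop
  → r_2 = 0.3416
beam 3: φ=180°, α=285°
  cosα=0.2588 sinα=-0.9659 | (2,1) | tMaxX 2.5887 tMaxY 0.3623 | tΔX 3.8637 tΔY 1.0353
    t=0.3623 [y] (2,0) — stop
  → r_3 = 0.3623
beam 4: φ=270°, α=15°
  cosα=0.9659 sinα=0.2588 | (2,1) | tMaxX 0.6936 tMaxY 2.5114 | tΔX 1.0353 tΔY 3.8637
    t=0.6936 [x] (3,1)
    t=1.7289 [x] (4,1)
    t=2.5114 [y] (4,2)
    t=2.7642 [x] (5,2) — stop
  → r_4 = 2.7642

ranges = [1.2750, 0.3416, 0.3623, 2.7642]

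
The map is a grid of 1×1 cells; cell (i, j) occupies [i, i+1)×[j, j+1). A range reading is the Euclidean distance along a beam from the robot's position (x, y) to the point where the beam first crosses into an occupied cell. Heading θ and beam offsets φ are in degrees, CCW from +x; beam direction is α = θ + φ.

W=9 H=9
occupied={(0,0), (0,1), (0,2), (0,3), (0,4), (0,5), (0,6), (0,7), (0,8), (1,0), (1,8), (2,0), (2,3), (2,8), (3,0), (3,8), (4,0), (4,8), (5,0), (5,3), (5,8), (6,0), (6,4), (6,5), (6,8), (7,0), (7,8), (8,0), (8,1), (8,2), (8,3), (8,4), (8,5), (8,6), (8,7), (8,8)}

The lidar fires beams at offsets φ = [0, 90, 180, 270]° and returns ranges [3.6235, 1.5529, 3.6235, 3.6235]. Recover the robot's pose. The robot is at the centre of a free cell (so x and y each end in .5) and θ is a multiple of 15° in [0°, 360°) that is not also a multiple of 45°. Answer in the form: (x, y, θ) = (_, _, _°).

Candidates: 45 free-cell centres × 16 headings = 720 poses. Raycast each; keep the one whose scan matches to 4 dp.
  (3.5, 1.5, 75°): beam 1 = 6.7293 ≠ 3.6235 ✗
  (5.5, 2.5, 150°): beam 1 = 2.8868 ≠ 3.6235 ✗
  (4.5, 6.5, 60°): beam 1 = 1.7321 ≠ 3.6235 ✗
  …
  (4.5, 4.5, 255°): r_1=3.6235, r_2=1.5529, r_3=3.6235, r_4=3.6235 — all match ✓
Only this pose fits every beam.

(x, y, θ) = (4.5, 4.5, 255°)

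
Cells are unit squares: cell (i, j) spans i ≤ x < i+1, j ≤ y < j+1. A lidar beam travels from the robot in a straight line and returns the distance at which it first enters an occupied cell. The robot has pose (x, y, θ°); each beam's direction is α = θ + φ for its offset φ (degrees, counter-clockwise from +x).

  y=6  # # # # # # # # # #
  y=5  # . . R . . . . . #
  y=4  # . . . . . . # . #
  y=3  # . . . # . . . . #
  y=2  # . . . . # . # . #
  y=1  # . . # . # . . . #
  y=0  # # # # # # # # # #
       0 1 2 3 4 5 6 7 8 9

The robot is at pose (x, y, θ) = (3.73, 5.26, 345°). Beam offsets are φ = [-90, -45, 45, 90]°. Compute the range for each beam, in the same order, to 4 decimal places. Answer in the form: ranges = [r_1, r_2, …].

ranges = [4.4103, 1.4549, 1.4800, 0.7661]

beam 1: φ=-90°, α=255°
  dir = (cos 255°, sin 255°) = (-0.2588, -0.9659); from cell (3,5)
  next x-line at t=2.8205, next y-line at t=0.2692; Δt_x=3.8637, Δt_y=1.0353
    y: enter (3,4) at t=0.2692
    y: enter (3,3) at t=1.3044
    y: enter (3,2) at t=2.3397
    x: enter (2,2) at t=2.8205
    y: enter (2,1) at t=3.3750
    y: enter (2,0) at t=4.4103 ← occupied
  → r_1 = 4.4103
beam 2: φ=-45°, α=300°
  dir = (cos 300°, sin 300°) = (0.5000, -0.8660); from cell (3,5)
  next x-line at t=0.5400, next y-line at t=0.3002; Δt_x=2.0000, Δt_y=1.1547
    y: enter (3,4) at t=0.3002
    x: enter (4,4) at t=0.5400
    y: enter (4,3) at t=1.4549 ← occupied
  → r_2 = 1.4549
beam 3: φ=45°, α=30°
  dir = (cos 30°, sin 30°) = (0.8660, 0.5000); from cell (3,5)
  next x-line at t=0.3118, next y-line at t=1.4800; Δt_x=1.1547, Δt_y=2.0000
    x: enter (4,5) at t=0.3118
    x: enter (5,5) at t=1.4665
    y: enter (5,6) at t=1.4800 ← occupied
  → r_3 = 1.4800
beam 4: φ=90°, α=75°
  dir = (cos 75°, sin 75°) = (0.2588, 0.9659); from cell (3,5)
  next x-line at t=1.0432, next y-line at t=0.7661; Δt_x=3.8637, Δt_y=1.0353
    y: enter (3,6) at t=0.7661 ← occupied
  → r_4 = 0.7661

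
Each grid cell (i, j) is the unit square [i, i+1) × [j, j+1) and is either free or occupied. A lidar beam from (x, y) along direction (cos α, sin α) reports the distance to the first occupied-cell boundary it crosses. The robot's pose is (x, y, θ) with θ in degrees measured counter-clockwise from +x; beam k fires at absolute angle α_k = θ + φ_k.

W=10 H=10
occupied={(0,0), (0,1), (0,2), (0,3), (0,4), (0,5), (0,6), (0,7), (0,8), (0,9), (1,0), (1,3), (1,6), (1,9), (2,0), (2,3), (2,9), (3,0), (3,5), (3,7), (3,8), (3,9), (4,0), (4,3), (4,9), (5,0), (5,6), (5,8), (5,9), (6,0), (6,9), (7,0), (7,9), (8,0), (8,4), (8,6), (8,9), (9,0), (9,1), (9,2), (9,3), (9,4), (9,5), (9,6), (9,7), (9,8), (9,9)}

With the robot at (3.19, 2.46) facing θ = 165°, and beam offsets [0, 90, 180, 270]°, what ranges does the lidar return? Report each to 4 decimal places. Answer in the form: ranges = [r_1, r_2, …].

beam 1: φ=0°, α=165°
  cosα=-0.9659 sinα=0.2588 | (3,2) | tMaxX 0.1967 tMaxY 2.0864 | tΔX 1.0353 tΔY 3.8637
    t=0.1967 [x] (2,2)
    t=1.2320 [x] (1,2)
    t=2.0864 [y] (1,3) — stop
  → r_1 = 2.0864
beam 2: φ=90°, α=255°
  cosα=-0.2588 sinα=-0.9659 | (3,2) | tMaxX 0.7341 tMaxY 0.4762 | tΔX 3.8637 tΔY 1.0353
    t=0.4762 [y] (3,1)
    t=0.7341 [x] (2,1)
    t=1.5115 [y] (2,0) — stop
  → r_2 = 1.5115
beam 3: φ=180°, α=345°
  cosα=0.9659 sinα=-0.2588 | (3,2) | tMaxX 0.8386 tMaxY 1.7773 | tΔX 1.0353 tΔY 3.8637
    t=0.8386 [x] (4,2)
    t=1.7773 [y] (4,1)
    t=1.8738 [x] (5,1)
    t=2.9091 [x] (6,1)
    t=3.9444 [x] (7,1)
    t=4.9797 [x] (8,1)
    t=5.6410 [y] (8,0) — stop
  → r_3 = 5.6410
beam 4: φ=270°, α=75°
  cosα=0.2588 sinα=0.9659 | (3,2) | tMaxX 3.1296 tMaxY 0.5590 | tΔX 3.8637 tΔY 1.0353
    t=0.5590 [y] (3,3)
    t=1.5943 [y] (3,4)
    t=2.6296 [y] (3,5) — stop
  → r_4 = 2.6296

ranges = [2.0864, 1.5115, 5.6410, 2.6296]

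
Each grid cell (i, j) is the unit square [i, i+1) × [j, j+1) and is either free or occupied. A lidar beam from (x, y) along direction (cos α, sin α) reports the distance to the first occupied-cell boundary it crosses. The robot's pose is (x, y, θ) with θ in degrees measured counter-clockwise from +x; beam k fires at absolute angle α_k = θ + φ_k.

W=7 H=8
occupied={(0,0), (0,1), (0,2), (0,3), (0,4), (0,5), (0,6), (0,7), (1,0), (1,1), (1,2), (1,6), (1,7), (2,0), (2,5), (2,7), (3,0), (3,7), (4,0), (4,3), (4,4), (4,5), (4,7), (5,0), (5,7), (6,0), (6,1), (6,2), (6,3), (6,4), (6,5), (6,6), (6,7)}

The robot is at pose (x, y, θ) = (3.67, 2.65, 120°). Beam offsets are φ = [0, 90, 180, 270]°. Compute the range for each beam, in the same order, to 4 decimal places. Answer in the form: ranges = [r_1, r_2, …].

beam 1: φ=0°, α=120°
  dir = (cos 120°, sin 120°) = (-0.5000, 0.8660); from cell (3,2)
  next x-line at t=1.3400, next y-line at t=0.4041; Δt_x=2.0000, Δt_y=1.1547
    y: enter (3,3) at t=0.4041
    x: enter (2,3) at t=1.3400
    y: enter (2,4) at t=1.5588
    y: enter (2,5) at t=2.7135 ← occupied
  → r_1 = 2.7135
beam 2: φ=90°, α=210°
  dir = (cos 210°, sin 210°) = (-0.8660, -0.5000); from cell (3,2)
  next x-line at t=0.7736, next y-line at t=1.3000; Δt_x=1.1547, Δt_y=2.0000
    x: enter (2,2) at t=0.7736
    y: enter (2,1) at t=1.3000
    x: enter (1,1) at t=1.9283 ← occupied
  → r_2 = 1.9283
beam 3: φ=180°, α=300°
  dir = (cos 300°, sin 300°) = (0.5000, -0.8660); from cell (3,2)
  next x-line at t=0.6600, next y-line at t=0.7506; Δt_x=2.0000, Δt_y=1.1547
    x: enter (4,2) at t=0.6600
    y: enter (4,1) at t=0.7506
    y: enter (4,0) at t=1.9053 ← occupied
  → r_3 = 1.9053
beam 4: φ=270°, α=30°
  dir = (cos 30°, sin 30°) = (0.8660, 0.5000); from cell (3,2)
  next x-line at t=0.3811, next y-line at t=0.7000; Δt_x=1.1547, Δt_y=2.0000
    x: enter (4,2) at t=0.3811
    y: enter (4,3) at t=0.7000 ← occupied
  → r_4 = 0.7000

ranges = [2.7135, 1.9283, 1.9053, 0.7000]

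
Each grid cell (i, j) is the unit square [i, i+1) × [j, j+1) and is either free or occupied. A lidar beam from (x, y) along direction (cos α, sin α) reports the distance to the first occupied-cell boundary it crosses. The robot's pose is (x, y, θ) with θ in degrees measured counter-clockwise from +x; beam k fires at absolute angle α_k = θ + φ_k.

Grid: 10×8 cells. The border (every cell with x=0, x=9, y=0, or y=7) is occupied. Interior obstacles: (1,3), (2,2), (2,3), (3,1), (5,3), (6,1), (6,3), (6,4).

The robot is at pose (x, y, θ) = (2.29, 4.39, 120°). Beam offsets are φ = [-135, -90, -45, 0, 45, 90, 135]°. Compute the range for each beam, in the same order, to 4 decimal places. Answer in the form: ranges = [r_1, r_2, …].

beam 1: φ=-135°, α=345°
  cosα=0.9659 sinα=-0.2588 | (2,4) | tMaxX 0.7350 tMaxY 1.5068 | tΔX 1.0353 tΔY 3.8637
    t=0.7350 [x] (3,4)
    t=1.5068 [y] (3,3)
    t=1.7703 [x] (4,3)
    t=2.8056 [x] (5,3) — stop
  → r_1 = 2.8056
beam 2: φ=-90°, α=30°
  cosα=0.8660 sinα=0.5000 | (2,4) | tMaxX 0.8198 tMaxY 1.2200 | tΔX 1.1547 tΔY 2.0000
    t=0.8198 [x] (3,4)
    t=1.2200 [y] (3,5)
    t=1.9745 [x] (4,5)
    t=3.1292 [x] (5,5)
    t=3.2200 [y] (5,6)
    t=4.2839 [x] (6,6)
    t=5.2200 [y] (6,7) — stop
  → r_2 = 5.2200
beam 3: φ=-45°, α=75°
  cosα=0.2588 sinα=0.9659 | (2,4) | tMaxX 2.7432 tMaxY 0.6315 | tΔX 3.8637 tΔY 1.0353
    t=0.6315 [y] (2,5)
    t=1.6668 [y] (2,6)
    t=2.7021 [y] (2,7) — stop
  → r_3 = 2.7021
beam 4: φ=0°, α=120°
  cosα=-0.5000 sinα=0.8660 | (2,4) | tMaxX 0.5800 tMaxY 0.7044 | tΔX 2.0000 tΔY 1.1547
    t=0.5800 [x] (1,4)
    t=0.7044 [y] (1,5)
    t=1.8591 [y] (1,6)
    t=2.5800 [x] (0,6) — stop
  → r_4 = 2.5800
beam 5: φ=45°, α=165°
  cosα=-0.9659 sinα=0.2588 | (2,4) | tMaxX 0.3002 tMaxY 2.3569 | tΔX 1.0353 tΔY 3.8637
    t=0.3002 [x] (1,4)
    t=1.3355 [x] (0,4) — stop
  → r_5 = 1.3355
beam 6: φ=90°, α=210°
  cosα=-0.8660 sinα=-0.5000 | (2,4) | tMaxX 0.3349 tMaxY 0.7800 | tΔX 1.1547 tΔY 2.0000
    t=0.3349 [x] (1,4)
    t=0.7800 [y] (1,3) — stop
  → r_6 = 0.7800
beam 7: φ=135°, α=255°
  cosα=-0.2588 sinα=-0.9659 | (2,4) | tMaxX 1.1205 tMaxY 0.4038 | tΔX 3.8637 tΔY 1.0353
    t=0.4038 [y] (2,3) — stop
  → r_7 = 0.4038

ranges = [2.8056, 5.2200, 2.7021, 2.5800, 1.3355, 0.7800, 0.4038]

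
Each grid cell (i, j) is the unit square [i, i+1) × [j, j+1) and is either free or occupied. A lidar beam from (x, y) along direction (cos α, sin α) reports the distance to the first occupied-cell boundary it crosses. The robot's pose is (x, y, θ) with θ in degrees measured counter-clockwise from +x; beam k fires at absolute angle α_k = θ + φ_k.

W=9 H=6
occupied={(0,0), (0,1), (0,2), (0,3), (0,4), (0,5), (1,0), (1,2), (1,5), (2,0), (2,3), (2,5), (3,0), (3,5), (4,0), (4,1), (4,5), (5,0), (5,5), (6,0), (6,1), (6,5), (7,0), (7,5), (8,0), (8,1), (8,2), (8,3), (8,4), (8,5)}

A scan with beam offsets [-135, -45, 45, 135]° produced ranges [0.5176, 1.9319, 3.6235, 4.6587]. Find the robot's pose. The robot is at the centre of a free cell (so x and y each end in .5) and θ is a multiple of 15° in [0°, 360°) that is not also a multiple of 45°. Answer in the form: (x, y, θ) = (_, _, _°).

Candidates: 24 free-cell centres × 16 headings = 384 poses. Raycast each; keep the one whose scan matches to 4 dp.
  (5.5, 3.5, 345°): beam 1 = 5.0000 ≠ 0.5176 ✗
  (4.5, 2.5, 150°): beam 1 = 3.6235 ≠ 0.5176 ✗
  (2.5, 4.5, 75°): beam 1 = 0.5774 ≠ 0.5176 ✗
  (1.5, 3.5, 75°): beam 1 = 0.5774 ≠ 0.5176 ✗
  (4.5, 2.5, 15°): beam 1 = 0.5774 ≠ 0.5176 ✗
  …
  (3.5, 4.5, 210°): r_1=0.5176, r_2=1.9319, r_3=3.6235, r_4=4.6587 — all match ✓
No second candidate reproduces the full scan.

(x, y, θ) = (3.5, 4.5, 210°)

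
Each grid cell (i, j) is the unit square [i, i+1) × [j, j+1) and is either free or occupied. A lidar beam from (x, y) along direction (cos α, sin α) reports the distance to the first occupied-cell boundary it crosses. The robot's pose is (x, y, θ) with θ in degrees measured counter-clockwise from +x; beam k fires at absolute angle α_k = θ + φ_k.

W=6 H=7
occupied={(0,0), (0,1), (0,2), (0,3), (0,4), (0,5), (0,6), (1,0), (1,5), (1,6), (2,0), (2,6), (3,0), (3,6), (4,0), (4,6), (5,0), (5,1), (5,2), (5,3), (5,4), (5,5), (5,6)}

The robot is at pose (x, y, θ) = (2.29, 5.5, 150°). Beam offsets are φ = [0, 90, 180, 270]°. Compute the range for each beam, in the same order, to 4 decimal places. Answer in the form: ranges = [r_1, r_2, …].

ranges = [0.3349, 2.5800, 3.1292, 0.5774]

beam 1: φ=0°, α=150°
  dir = (cos 150°, sin 150°) = (-0.8660, 0.5000); from cell (2,5)
  next x-line at t=0.3349, next y-line at t=1.0000; Δt_x=1.1547, Δt_y=2.0000
    x: enter (1,5) at t=0.3349 ← occupied
  → r_1 = 0.3349
beam 2: φ=90°, α=240°
  dir = (cos 240°, sin 240°) = (-0.5000, -0.8660); from cell (2,5)
  next x-line at t=0.5800, next y-line at t=0.5774; Δt_x=2.0000, Δt_y=1.1547
    y: enter (2,4) at t=0.5774
    x: enter (1,4) at t=0.5800
    y: enter (1,3) at t=1.7321
    x: enter (0,3) at t=2.5800 ← occupied
  → r_2 = 2.5800
beam 3: φ=180°, α=330°
  dir = (cos 330°, sin 330°) = (0.8660, -0.5000); from cell (2,5)
  next x-line at t=0.8198, next y-line at t=1.0000; Δt_x=1.1547, Δt_y=2.0000
    x: enter (3,5) at t=0.8198
    y: enter (3,4) at t=1.0000
    x: enter (4,4) at t=1.9745
    y: enter (4,3) at t=3.0000
    x: enter (5,3) at t=3.1292 ← occupied
  → r_3 = 3.1292
beam 4: φ=270°, α=60°
  dir = (cos 60°, sin 60°) = (0.5000, 0.8660); from cell (2,5)
  next x-line at t=1.4200, next y-line at t=0.5774; Δt_x=2.0000, Δt_y=1.1547
    y: enter (2,6) at t=0.5774 ← occupied
  → r_4 = 0.5774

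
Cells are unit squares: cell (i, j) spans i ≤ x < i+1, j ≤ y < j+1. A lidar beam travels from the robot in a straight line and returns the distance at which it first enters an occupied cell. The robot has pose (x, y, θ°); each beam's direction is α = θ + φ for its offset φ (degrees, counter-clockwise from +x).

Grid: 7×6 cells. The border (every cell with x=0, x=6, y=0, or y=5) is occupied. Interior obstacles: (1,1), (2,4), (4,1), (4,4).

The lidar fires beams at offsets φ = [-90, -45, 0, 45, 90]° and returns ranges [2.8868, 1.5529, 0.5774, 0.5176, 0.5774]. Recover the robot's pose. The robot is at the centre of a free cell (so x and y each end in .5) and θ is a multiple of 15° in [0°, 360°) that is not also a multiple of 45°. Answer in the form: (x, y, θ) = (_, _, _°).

(x, y, θ) = (3.5, 1.5, 240°)

Candidates: 16 free-cell centres × 16 headings = 256 poses. Raycast each; keep the one whose scan matches to 4 dp.
  (3.5, 2.5, 75°): beam 1 = 2.5882 ≠ 2.8868 ✗
  (2.5, 1.5, 120°): beam 1 = 4.0415 ≠ 2.8868 ✗
  (5.5, 3.5, 75°): beam 1 = 0.5176 ≠ 2.8868 ✗
  …
  (3.5, 1.5, 240°): r_1=2.8868, r_2=1.5529, r_3=0.5774, r_4=0.5176, r_5=0.5774 — all match ✓
Only this pose fits every beam.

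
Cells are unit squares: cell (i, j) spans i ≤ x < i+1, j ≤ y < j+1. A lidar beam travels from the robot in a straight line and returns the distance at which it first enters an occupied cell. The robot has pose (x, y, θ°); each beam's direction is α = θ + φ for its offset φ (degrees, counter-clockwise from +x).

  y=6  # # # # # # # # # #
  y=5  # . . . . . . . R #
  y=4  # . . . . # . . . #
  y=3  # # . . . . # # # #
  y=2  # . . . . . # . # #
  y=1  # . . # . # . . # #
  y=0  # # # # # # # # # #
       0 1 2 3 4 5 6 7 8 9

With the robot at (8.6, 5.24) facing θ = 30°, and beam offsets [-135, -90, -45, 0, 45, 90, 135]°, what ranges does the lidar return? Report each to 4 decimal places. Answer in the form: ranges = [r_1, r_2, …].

ranges = [1.2837, 0.8000, 0.4141, 0.4619, 0.7868, 0.8776, 2.9364]

beam 1: φ=-135°, α=255°
  dir = (cos 255°, sin 255°) = (-0.2588, -0.9659); from cell (8,5)
  next x-line at t=2.3182, next y-line at t=0.2485; Δt_x=3.8637, Δt_y=1.0353
    y: enter (8,4) at t=0.2485
    y: enter (8,3) at t=1.2837 ← occupied
  → r_1 = 1.2837
beam 2: φ=-90°, α=300°
  dir = (cos 300°, sin 300°) = (0.5000, -0.8660); from cell (8,5)
  next x-line at t=0.8000, next y-line at t=0.2771; Δt_x=2.0000, Δt_y=1.1547
    y: enter (8,4) at t=0.2771
    x: enter (9,4) at t=0.8000 ← occupied
  → r_2 = 0.8000
beam 3: φ=-45°, α=345°
  dir = (cos 345°, sin 345°) = (0.9659, -0.2588); from cell (8,5)
  next x-line at t=0.4141, next y-line at t=0.9273; Δt_x=1.0353, Δt_y=3.8637
    x: enter (9,5) at t=0.4141 ← occupied
  → r_3 = 0.4141
beam 4: φ=0°, α=30°
  dir = (cos 30°, sin 30°) = (0.8660, 0.5000); from cell (8,5)
  next x-line at t=0.4619, next y-line at t=1.5200; Δt_x=1.1547, Δt_y=2.0000
    x: enter (9,5) at t=0.4619 ← occupied
  → r_4 = 0.4619
beam 5: φ=45°, α=75°
  dir = (cos 75°, sin 75°) = (0.2588, 0.9659); from cell (8,5)
  next x-line at t=1.5455, next y-line at t=0.7868; Δt_x=3.8637, Δt_y=1.0353
    y: enter (8,6) at t=0.7868 ← occupied
  → r_5 = 0.7868
beam 6: φ=90°, α=120°
  dir = (cos 120°, sin 120°) = (-0.5000, 0.8660); from cell (8,5)
  next x-line at t=1.2000, next y-line at t=0.8776; Δt_x=2.0000, Δt_y=1.1547
    y: enter (8,6) at t=0.8776 ← occupied
  → r_6 = 0.8776
beam 7: φ=135°, α=165°
  dir = (cos 165°, sin 165°) = (-0.9659, 0.2588); from cell (8,5)
  next x-line at t=0.6212, next y-line at t=2.9364; Δt_x=1.0353, Δt_y=3.8637
    x: enter (7,5) at t=0.6212
    x: enter (6,5) at t=1.6564
    x: enter (5,5) at t=2.6917
    y: enter (5,6) at t=2.9364 ← occupied
  → r_7 = 2.9364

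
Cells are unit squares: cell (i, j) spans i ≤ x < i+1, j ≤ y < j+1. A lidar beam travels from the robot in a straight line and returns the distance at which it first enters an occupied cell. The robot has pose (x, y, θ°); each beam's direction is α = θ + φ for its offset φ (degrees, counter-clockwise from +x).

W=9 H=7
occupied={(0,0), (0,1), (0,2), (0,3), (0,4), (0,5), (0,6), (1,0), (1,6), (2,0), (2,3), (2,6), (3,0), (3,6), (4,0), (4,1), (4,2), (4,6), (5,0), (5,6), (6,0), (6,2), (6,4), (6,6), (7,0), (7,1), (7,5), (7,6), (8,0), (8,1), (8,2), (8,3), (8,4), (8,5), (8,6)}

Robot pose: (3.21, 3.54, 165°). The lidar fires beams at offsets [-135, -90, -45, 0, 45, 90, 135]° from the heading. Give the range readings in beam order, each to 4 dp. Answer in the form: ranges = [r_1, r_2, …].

ranges = [4.3763, 2.5468, 0.4200, 0.2174, 0.2425, 2.6296, 1.5800]

beam 1: φ=-135°, α=30°
  cosα=0.8660 sinα=0.5000 | (3,3) | tMaxX 0.9122 tMaxY 0.9200 | tΔX 1.1547 tΔY 2.0000
    t=0.9122 [x] (4,3)
    t=0.9200 [y] (4,4)
    t=2.0669 [x] (5,4)
    t=2.9200 [y] (5,5)
    t=3.2216 [x] (6,5)
    t=4.3763 [x] (7,5) — stop
  → r_1 = 4.3763
beam 2: φ=-90°, α=75°
  cosα=0.2588 sinα=0.9659 | (3,3) | tMaxX 3.0523 tMaxY 0.4762 | tΔX 3.8637 tΔY 1.0353
    t=0.4762 [y] (3,4)
    t=1.5115 [y] (3,5)
    t=2.5468 [y] (3,6) — stop
  → r_2 = 2.5468
beam 3: φ=-45°, α=120°
  cosα=-0.5000 sinα=0.8660 | (3,3) | tMaxX 0.4200 tMaxY 0.5312 | tΔX 2.0000 tΔY 1.1547
    t=0.4200 [x] (2,3) — stop
  → r_3 = 0.4200
beam 4: φ=0°, α=165°
  cosα=-0.9659 sinα=0.2588 | (3,3) | tMaxX 0.2174 tMaxY 1.7773 | tΔX 1.0353 tΔY 3.8637
    t=0.2174 [x] (2,3) — stop
  → r_4 = 0.2174
beam 5: φ=45°, α=210°
  cosα=-0.8660 sinα=-0.5000 | (3,3) | tMaxX 0.2425 tMaxY 1.0800 | tΔX 1.1547 tΔY 2.0000
    t=0.2425 [x] (2,3) — stop
  → r_5 = 0.2425
beam 6: φ=90°, α=255°
  cosα=-0.2588 sinα=-0.9659 | (3,3) | tMaxX 0.8114 tMaxY 0.5590 | tΔX 3.8637 tΔY 1.0353
    t=0.5590 [y] (3,2)
    t=0.8114 [x] (2,2)
    t=1.5943 [y] (2,1)
    t=2.6296 [y] (2,0) — stop
  → r_6 = 2.6296
beam 7: φ=135°, α=300°
  cosα=0.5000 sinα=-0.8660 | (3,3) | tMaxX 1.5800 tMaxY 0.6235 | tΔX 2.0000 tΔY 1.1547
    t=0.6235 [y] (3,2)
    t=1.5800 [x] (4,2) — stop
  → r_7 = 1.5800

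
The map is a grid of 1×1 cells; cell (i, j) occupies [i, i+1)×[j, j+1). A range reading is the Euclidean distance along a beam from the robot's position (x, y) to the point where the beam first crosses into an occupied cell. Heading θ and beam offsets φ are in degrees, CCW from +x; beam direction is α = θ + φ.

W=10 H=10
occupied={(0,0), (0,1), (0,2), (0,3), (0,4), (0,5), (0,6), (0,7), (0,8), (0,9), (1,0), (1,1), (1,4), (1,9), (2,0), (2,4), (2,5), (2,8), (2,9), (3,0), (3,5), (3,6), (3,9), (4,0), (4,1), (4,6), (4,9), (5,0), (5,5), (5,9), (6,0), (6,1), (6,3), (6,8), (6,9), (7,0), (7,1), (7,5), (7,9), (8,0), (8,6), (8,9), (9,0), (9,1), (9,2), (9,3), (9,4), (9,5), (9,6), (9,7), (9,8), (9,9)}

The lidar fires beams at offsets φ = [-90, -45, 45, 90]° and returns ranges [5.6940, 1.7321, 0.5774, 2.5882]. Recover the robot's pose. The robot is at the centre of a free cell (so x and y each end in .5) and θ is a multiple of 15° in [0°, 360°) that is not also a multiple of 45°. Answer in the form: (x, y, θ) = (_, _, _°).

Candidates: 48 free-cell centres × 16 headings = 768 poses. Raycast each; keep the one whose scan matches to 4 dp.
  (6.5, 7.5, 195°): beam 1 = 0.5176 ≠ 5.6940 ✗
  (1.5, 2.5, 300°): beam 1 = 0.5774 ≠ 5.6940 ✗
  (7.5, 3.5, 195°): beam 1 = 1.5529 ≠ 5.6940 ✗
  (5.5, 1.5, 165°): beam 1 = 1.9319 ≠ 5.6940 ✗
  (1.5, 5.5, 345°): beam 1 = 0.5176 ≠ 5.6940 ✗
  …
  (6.5, 2.5, 255°): r_1=5.6940, r_2=1.7321, r_3=0.5774, r_4=2.5882 — all match ✓
Unique over the lattice → pose = (6.5, 2.5, 255°).

(x, y, θ) = (6.5, 2.5, 255°)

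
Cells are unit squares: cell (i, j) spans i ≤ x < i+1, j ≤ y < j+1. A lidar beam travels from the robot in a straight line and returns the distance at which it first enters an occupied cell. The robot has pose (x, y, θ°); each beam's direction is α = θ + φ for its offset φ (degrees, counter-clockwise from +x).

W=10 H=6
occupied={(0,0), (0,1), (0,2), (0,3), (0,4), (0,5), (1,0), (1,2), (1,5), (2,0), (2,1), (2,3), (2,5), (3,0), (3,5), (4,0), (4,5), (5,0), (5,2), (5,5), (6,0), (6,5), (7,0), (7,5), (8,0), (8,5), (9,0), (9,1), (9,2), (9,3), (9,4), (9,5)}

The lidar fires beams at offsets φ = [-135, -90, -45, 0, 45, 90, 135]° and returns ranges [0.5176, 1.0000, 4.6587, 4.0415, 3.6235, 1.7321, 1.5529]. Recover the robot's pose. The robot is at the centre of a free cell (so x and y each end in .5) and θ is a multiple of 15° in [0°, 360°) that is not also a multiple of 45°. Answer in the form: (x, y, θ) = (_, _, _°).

(x, y, θ) = (7.5, 4.5, 240°)

Enumerate (i+0.5, j+0.5, θ) over the 28 free cells and 16 admissible headings. For each, cast all 7 beams and compare to the given ranges.
  (6.5, 3.5, 150°): beam 1 = 2.5882 ≠ 0.5176 ✗
  (4.5, 4.5, 150°): beam 1 = 1.9319 ≠ 0.5176 ✗
  (8.5, 4.5, 240°): beam 3 = 5.6940 ≠ 4.6587 ✗
  (8.5, 4.5, 15°): beam 1 = 4.0415 ≠ 0.5176 ✗
  (3.5, 2.5, 105°): beam 1 = 3.0000 ≠ 0.5176 ✗
  …
  (7.5, 4.5, 240°): r_1=0.5176, r_2=1.0000, r_3=4.6587, r_4=4.0415, r_5=3.6235, r_6=1.7321, r_7=1.5529 — all match ✓
Unique over the lattice → pose = (7.5, 4.5, 240°).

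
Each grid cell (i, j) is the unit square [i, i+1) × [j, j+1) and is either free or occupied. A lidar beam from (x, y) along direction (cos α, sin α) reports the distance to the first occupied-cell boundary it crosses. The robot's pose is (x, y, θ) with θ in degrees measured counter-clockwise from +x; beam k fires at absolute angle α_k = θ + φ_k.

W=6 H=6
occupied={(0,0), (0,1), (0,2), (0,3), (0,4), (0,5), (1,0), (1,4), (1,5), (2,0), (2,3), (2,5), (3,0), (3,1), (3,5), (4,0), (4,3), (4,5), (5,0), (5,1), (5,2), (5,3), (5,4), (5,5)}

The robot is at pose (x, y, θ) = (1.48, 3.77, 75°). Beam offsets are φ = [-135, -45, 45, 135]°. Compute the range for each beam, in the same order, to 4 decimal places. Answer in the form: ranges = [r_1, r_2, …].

beam 1: φ=-135°, α=300°
  direction (0.5000, -0.8660); cell (1,3); t to first gridline: x 1.0400, y 0.8891 (then +2.0000 / +1.1547)
    (1,2) via y @ 0.8891
    (2,2) via x @ 1.0400
    (2,1) via y @ 2.0438
    (3,1) via x @ 3.0400  # hit
  → r_1 = 3.0400
beam 2: φ=-45°, α=30°
  direction (0.8660, 0.5000); cell (1,3); t to first gridline: x 0.6004, y 0.4600 (then +1.1547 / +2.0000)
    (1,4) via y @ 0.4600  # hit
  → r_2 = 0.4600
beam 3: φ=45°, α=120°
  direction (-0.5000, 0.8660); cell (1,3); t to first gridline: x 0.9600, y 0.2656 (then +2.0000 / +1.1547)
    (1,4) via y @ 0.2656  # hit
  → r_3 = 0.2656
beam 4: φ=135°, α=210°
  direction (-0.8660, -0.5000); cell (1,3); t to first gridline: x 0.5543, y 1.5400 (then +1.1547 / +2.0000)
    (0,3) via x @ 0.5543  # hit
  → r_4 = 0.5543

ranges = [3.0400, 0.4600, 0.2656, 0.5543]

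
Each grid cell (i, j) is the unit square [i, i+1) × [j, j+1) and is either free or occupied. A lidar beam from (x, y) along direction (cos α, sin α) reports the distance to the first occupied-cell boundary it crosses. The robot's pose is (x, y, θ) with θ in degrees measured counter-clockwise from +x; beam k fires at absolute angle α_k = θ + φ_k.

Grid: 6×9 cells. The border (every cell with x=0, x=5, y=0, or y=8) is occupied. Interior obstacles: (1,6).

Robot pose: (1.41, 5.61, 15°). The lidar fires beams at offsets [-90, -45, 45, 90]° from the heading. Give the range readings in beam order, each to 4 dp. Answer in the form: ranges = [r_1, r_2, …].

beam 1: φ=-90°, α=285°
  cosα=0.2588 sinα=-0.9659 | (1,5) | tMaxX 2.2796 tMaxY 0.6315 | tΔX 3.8637 tΔY 1.0353
    t=0.6315 [y] (1,4)
    t=1.6668 [y] (1,3)
    t=2.2796 [x] (2,3)
    t=2.7021 [y] (2,2)
    t=3.7373 [y] (2,1)
    t=4.7726 [y] (2,0) — stop
  → r_1 = 4.7726
beam 2: φ=-45°, α=330°
  cosα=0.8660 sinα=-0.5000 | (1,5) | tMaxX 0.6813 tMaxY 1.2200 | tΔX 1.1547 tΔY 2.0000
    t=0.6813 [x] (2,5)
    t=1.2200 [y] (2,4)
    t=1.8360 [x] (3,4)
    t=2.9907 [x] (4,4)
    t=3.2200 [y] (4,3)
    t=4.1454 [x] (5,3) — stop
  → r_2 = 4.1454
beam 3: φ=45°, α=60°
  cosα=0.5000 sinα=0.8660 | (1,5) | tMaxX 1.1800 tMaxY 0.4503 | tΔX 2.0000 tΔY 1.1547
    t=0.4503 [y] (1,6) — stop
  → r_3 = 0.4503
beam 4: φ=90°, α=105°
  cosα=-0.2588 sinα=0.9659 | (1,5) | tMaxX 1.5841 tMaxY 0.4038 | tΔX 3.8637 tΔY 1.0353
    t=0.4038 [y] (1,6) — stop
  → r_4 = 0.4038

ranges = [4.7726, 4.1454, 0.4503, 0.4038]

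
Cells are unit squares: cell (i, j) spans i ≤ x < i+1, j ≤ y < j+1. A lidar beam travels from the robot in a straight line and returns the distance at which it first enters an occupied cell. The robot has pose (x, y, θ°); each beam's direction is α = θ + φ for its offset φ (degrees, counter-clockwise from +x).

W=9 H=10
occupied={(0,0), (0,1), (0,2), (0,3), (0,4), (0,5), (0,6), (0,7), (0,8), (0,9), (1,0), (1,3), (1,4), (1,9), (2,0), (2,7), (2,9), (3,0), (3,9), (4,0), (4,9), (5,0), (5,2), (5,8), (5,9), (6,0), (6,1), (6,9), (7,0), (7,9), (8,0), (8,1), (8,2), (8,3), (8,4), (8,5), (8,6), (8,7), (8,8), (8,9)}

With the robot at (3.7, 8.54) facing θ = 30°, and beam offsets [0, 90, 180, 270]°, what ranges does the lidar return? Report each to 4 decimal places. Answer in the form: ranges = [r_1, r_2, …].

beam 1: φ=0°, α=30°
  d=(0.8660,0.5000)  start (3,8)  tX=0.3464 tY=0.9200  stride 1/|dx|=1.1547 1/|dy|=2.0000
    cross x-line → (4,8), t=0.3464
    cross y-line → (4,9), t=0.9200 (wall)
  → r_1 = 0.9200
beam 2: φ=90°, α=120°
  d=(-0.5000,0.8660)  start (3,8)  tX=1.4000 tY=0.5312  stride 1/|dx|=2.0000 1/|dy|=1.1547
    cross y-line → (3,9), t=0.5312 (wall)
  → r_2 = 0.5312
beam 3: φ=180°, α=210°
  d=(-0.8660,-0.5000)  start (3,8)  tX=0.8083 tY=1.0800  stride 1/|dx|=1.1547 1/|dy|=2.0000
    cross x-line → (2,8), t=0.8083
    cross y-line → (2,7), t=1.0800 (wall)
  → r_3 = 1.0800
beam 4: φ=270°, α=300°
  d=(0.5000,-0.8660)  start (3,8)  tX=0.6000 tY=0.6235  stride 1/|dx|=2.0000 1/|dy|=1.1547
    cross x-line → (4,8), t=0.6000
    cross y-line → (4,7), t=0.6235
    cross y-line → (4,6), t=1.7782
    cross x-line → (5,6), t=2.6000
    cross y-line → (5,5), t=2.9329
    cross y-line → (5,4), t=4.0876
    cross x-line → (6,4), t=4.6000
    cross y-line → (6,3), t=5.2423
    cross y-line → (6,2), t=6.3970
    cross x-line → (7,2), t=6.6000
    cross y-line → (7,1), t=7.5517
    cross x-line → (8,1), t=8.6000 (wall)
  → r_4 = 8.6000

ranges = [0.9200, 0.5312, 1.0800, 8.6000]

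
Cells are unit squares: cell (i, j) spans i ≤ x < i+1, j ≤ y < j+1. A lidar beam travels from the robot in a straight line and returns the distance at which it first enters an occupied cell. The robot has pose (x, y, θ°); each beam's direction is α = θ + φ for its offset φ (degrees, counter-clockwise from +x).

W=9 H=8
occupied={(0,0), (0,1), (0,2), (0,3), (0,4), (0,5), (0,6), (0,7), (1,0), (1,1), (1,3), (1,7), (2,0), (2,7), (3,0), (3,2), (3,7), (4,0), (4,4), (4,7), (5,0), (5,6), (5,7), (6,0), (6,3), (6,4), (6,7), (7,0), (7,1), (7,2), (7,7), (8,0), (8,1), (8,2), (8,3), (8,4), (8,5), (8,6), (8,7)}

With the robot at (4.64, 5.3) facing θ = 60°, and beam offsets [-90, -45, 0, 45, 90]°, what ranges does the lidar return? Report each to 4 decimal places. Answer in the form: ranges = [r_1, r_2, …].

ranges = [1.5704, 3.4785, 0.8083, 1.7600, 3.4000]

beam 1: φ=-90°, α=330°
  cosα=0.8660 sinα=-0.5000 | (4,5) | tMaxX 0.4157 tMaxY 0.6000 | tΔX 1.1547 tΔY 2.0000
    t=0.4157 [x] (5,5)
    t=0.6000 [y] (5,4)
    t=1.5704 [x] (6,4) — stop
  → r_1 = 1.5704
beam 2: φ=-45°, α=15°
  cosα=0.9659 sinα=0.2588 | (4,5) | tMaxX 0.3727 tMaxY 2.7046 | tΔX 1.0353 tΔY 3.8637
    t=0.3727 [x] (5,5)
    t=1.4080 [x] (6,5)
    t=2.4433 [x] (7,5)
    t=2.7046 [y] (7,6)
    t=3.4785 [x] (8,6) — stop
  → r_2 = 3.4785
beam 3: φ=0°, α=60°
  cosα=0.5000 sinα=0.8660 | (4,5) | tMaxX 0.7200 tMaxY 0.8083 | tΔX 2.0000 tΔY 1.1547
    t=0.7200 [x] (5,5)
    t=0.8083 [y] (5,6) — stop
  → r_3 = 0.8083
beam 4: φ=45°, α=105°
  cosα=-0.2588 sinα=0.9659 | (4,5) | tMaxX 2.4728 tMaxY 0.7247 | tΔX 3.8637 tΔY 1.0353
    t=0.7247 [y] (4,6)
    t=1.7600 [y] (4,7) — stop
  → r_4 = 1.7600
beam 5: φ=90°, α=150°
  cosα=-0.8660 sinα=0.5000 | (4,5) | tMaxX 0.7390 tMaxY 1.4000 | tΔX 1.1547 tΔY 2.0000
    t=0.7390 [x] (3,5)
    t=1.4000 [y] (3,6)
    t=1.8937 [x] (2,6)
    t=3.0484 [x] (1,6)
    t=3.4000 [y] (1,7) — stop
  → r_5 = 3.4000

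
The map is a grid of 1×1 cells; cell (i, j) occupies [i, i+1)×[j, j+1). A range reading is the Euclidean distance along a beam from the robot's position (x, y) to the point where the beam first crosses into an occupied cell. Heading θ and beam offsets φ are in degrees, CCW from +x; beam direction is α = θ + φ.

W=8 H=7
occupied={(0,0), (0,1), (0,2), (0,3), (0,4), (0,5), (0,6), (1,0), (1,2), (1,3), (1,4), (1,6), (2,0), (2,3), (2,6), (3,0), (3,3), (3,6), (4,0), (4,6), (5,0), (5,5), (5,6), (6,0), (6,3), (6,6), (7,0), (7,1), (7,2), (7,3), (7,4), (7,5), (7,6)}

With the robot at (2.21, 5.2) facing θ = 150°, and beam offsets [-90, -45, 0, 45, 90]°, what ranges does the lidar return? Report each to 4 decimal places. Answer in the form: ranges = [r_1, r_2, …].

beam 1: φ=-90°, α=60°
  d=(0.5000,0.8660)  start (2,5)  tX=1.5800 tY=0.9238  stride 1/|dx|=2.0000 1/|dy|=1.1547
    cross y-line → (2,6), t=0.9238 (wall)
  → r_1 = 0.9238
beam 2: φ=-45°, α=105°
  d=(-0.2588,0.9659)  start (2,5)  tX=0.8114 tY=0.8282  stride 1/|dx|=3.8637 1/|dy|=1.0353
    cross x-line → (1,5), t=0.8114
    cross y-line → (1,6), t=0.8282 (wall)
  → r_2 = 0.8282
beam 3: φ=0°, α=150°
  d=(-0.8660,0.5000)  start (2,5)  tX=0.2425 tY=1.6000  stride 1/|dx|=1.1547 1/|dy|=2.0000
    cross x-line → (1,5), t=0.2425
    cross x-line → (0,5), t=1.3972 (wall)
  → r_3 = 1.3972
beam 4: φ=45°, α=195°
  d=(-0.9659,-0.2588)  start (2,5)  tX=0.2174 tY=0.7727  stride 1/|dx|=1.0353 1/|dy|=3.8637
    cross x-line → (1,5), t=0.2174
    cross y-line → (1,4), t=0.7727 (wall)
  → r_4 = 0.7727
beam 5: φ=90°, α=240°
  d=(-0.5000,-0.8660)  start (2,5)  tX=0.4200 tY=0.2309  stride 1/|dx|=2.0000 1/|dy|=1.1547
    cross y-line → (2,4), t=0.2309
    cross x-line → (1,4), t=0.4200 (wall)
  → r_5 = 0.4200

ranges = [0.9238, 0.8282, 1.3972, 0.7727, 0.4200]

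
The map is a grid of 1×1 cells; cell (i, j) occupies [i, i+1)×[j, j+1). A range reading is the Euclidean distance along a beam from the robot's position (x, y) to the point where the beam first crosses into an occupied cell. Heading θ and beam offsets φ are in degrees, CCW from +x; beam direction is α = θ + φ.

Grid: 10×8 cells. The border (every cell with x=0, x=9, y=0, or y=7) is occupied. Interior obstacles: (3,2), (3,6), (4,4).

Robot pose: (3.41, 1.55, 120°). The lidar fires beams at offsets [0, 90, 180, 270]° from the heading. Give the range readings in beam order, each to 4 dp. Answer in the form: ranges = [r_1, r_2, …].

ranges = [0.5196, 1.1000, 0.6351, 6.4548]

beam 1: φ=0°, α=120°
  dir = (cos 120°, sin 120°) = (-0.5000, 0.8660); from cell (3,1)
  next x-line at t=0.8200, next y-line at t=0.5196; Δt_x=2.0000, Δt_y=1.1547
    y: enter (3,2) at t=0.5196 ← occupied
  → r_1 = 0.5196
beam 2: φ=90°, α=210°
  dir = (cos 210°, sin 210°) = (-0.8660, -0.5000); from cell (3,1)
  next x-line at t=0.4734, next y-line at t=1.1000; Δt_x=1.1547, Δt_y=2.0000
    x: enter (2,1) at t=0.4734
    y: enter (2,0) at t=1.1000 ← occupied
  → r_2 = 1.1000
beam 3: φ=180°, α=300°
  dir = (cos 300°, sin 300°) = (0.5000, -0.8660); from cell (3,1)
  next x-line at t=1.1800, next y-line at t=0.6351; Δt_x=2.0000, Δt_y=1.1547
    y: enter (3,0) at t=0.6351 ← occupied
  → r_3 = 0.6351
beam 4: φ=270°, α=30°
  dir = (cos 30°, sin 30°) = (0.8660, 0.5000); from cell (3,1)
  next x-line at t=0.6813, next y-line at t=0.9000; Δt_x=1.1547, Δt_y=2.0000
    x: enter (4,1) at t=0.6813
    y: enter (4,2) at t=0.9000
    x: enter (5,2) at t=1.8360
    y: enter (5,3) at t=2.9000
    x: enter (6,3) at t=2.9907
    x: enter (7,3) at t=4.1454
    y: enter (7,4) at t=4.9000
    x: enter (8,4) at t=5.3001
    x: enter (9,4) at t=6.4548 ← occupied
  → r_4 = 6.4548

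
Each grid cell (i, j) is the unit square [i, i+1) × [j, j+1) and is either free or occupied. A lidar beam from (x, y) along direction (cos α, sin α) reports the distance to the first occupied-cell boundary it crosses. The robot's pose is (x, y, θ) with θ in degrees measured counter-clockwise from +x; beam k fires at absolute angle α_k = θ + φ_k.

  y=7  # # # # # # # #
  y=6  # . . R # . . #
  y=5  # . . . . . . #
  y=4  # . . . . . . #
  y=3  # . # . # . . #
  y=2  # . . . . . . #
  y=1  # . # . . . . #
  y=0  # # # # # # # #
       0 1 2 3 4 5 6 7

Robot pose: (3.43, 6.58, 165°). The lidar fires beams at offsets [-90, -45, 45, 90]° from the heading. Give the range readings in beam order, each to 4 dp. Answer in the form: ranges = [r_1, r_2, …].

ranges = [0.4348, 0.4850, 2.8059, 2.6710]

beam 1: φ=-90°, α=75°
  dir = (cos 75°, sin 75°) = (0.2588, 0.9659); from cell (3,6)
  next x-line at t=2.2023, next y-line at t=0.4348; Δt_x=3.8637, Δt_y=1.0353
    y: enter (3,7) at t=0.4348 ← occupied
  → r_1 = 0.4348
beam 2: φ=-45°, α=120°
  dir = (cos 120°, sin 120°) = (-0.5000, 0.8660); from cell (3,6)
  next x-line at t=0.8600, next y-line at t=0.4850; Δt_x=2.0000, Δt_y=1.1547
    y: enter (3,7) at t=0.4850 ← occupied
  → r_2 = 0.4850
beam 3: φ=45°, α=210°
  dir = (cos 210°, sin 210°) = (-0.8660, -0.5000); from cell (3,6)
  next x-line at t=0.4965, next y-line at t=1.1600; Δt_x=1.1547, Δt_y=2.0000
    x: enter (2,6) at t=0.4965
    y: enter (2,5) at t=1.1600
    x: enter (1,5) at t=1.6512
    x: enter (0,5) at t=2.8059 ← occupied
  → r_3 = 2.8059
beam 4: φ=90°, α=255°
  dir = (cos 255°, sin 255°) = (-0.2588, -0.9659); from cell (3,6)
  next x-line at t=1.6614, next y-line at t=0.6005; Δt_x=3.8637, Δt_y=1.0353
    y: enter (3,5) at t=0.6005
    y: enter (3,4) at t=1.6357
    x: enter (2,4) at t=1.6614
    y: enter (2,3) at t=2.6710 ← occupied
  → r_4 = 2.6710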